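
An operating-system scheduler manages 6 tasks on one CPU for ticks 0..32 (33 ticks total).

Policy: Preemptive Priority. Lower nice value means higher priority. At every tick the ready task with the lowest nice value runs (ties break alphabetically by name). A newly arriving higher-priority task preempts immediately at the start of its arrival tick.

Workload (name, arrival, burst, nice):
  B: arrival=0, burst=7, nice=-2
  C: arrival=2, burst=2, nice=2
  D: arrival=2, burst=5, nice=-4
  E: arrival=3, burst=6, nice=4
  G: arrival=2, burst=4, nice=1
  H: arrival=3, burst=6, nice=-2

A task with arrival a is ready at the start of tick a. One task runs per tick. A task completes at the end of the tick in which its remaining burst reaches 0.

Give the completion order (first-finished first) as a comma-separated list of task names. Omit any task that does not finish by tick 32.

completion order = D, B, H, G, C, E

t=0: ready={B} → run B
t=1: ready={B} → run B
t=2: ready={B,C,D,G} → run D
t=3: ready={B,C,D,E,G,H} → run D
t=4: ready={B,C,D,E,G,H} → run D
t=5: ready={B,C,D,E,G,H} → run D
t=6: ready={B,C,D,E,G,H} → run D
t=7: ready={B,C,E,G,H} → run B
t=8: ready={B,C,E,G,H} → run B
t=9: ready={B,C,E,G,H} → run B
t=10: ready={B,C,E,G,H} → run B
t=11: ready={B,C,E,G,H} → run B
t=12: ready={C,E,G,H} → run H
t=13: ready={C,E,G,H} → run H
t=14: ready={C,E,G,H} → run H
t=15: ready={C,E,G,H} → run H
t=16: ready={C,E,G,H} → run H
t=17: ready={C,E,G,H} → run H
t=18: ready={C,E,G} → run G
t=19: ready={C,E,G} → run G
t=20: ready={C,E,G} → run G
t=21: ready={C,E,G} → run G
t=22: ready={C,E} → run C
t=23: ready={C,E} → run C
t=24: ready={E} → run E
t=25: ready={E} → run E
t=26: ready={E} → run E
t=27: ready={E} → run E
t=28: ready={E} → run E
t=29: ready={E} → run E
t=30: (idle)
t=31: (idle)
t=32: (idle)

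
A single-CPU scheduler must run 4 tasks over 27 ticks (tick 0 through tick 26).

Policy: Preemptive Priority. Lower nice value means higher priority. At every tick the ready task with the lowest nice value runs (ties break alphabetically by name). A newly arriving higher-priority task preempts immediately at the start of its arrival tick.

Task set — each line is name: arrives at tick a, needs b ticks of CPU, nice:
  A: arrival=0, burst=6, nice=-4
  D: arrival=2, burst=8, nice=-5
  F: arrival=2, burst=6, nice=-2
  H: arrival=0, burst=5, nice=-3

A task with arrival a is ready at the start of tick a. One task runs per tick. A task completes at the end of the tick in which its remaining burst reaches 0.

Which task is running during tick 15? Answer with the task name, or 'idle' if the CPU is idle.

t=0: ready={A,H} → run A
t=1: ready={A,H} → run A
t=2: ready={A,D,F,H} → run D
t=3: ready={A,D,F,H} → run D
t=4: ready={A,D,F,H} → run D
t=5: ready={A,D,F,H} → run D
t=6: ready={A,D,F,H} → run D
t=7: ready={A,D,F,H} → run D
t=8: ready={A,D,F,H} → run D
t=9: ready={A,D,F,H} → run D
t=10: ready={A,F,H} → run A
t=11: ready={A,F,H} → run A
t=12: ready={A,F,H} → run A
t=13: ready={A,F,H} → run A
t=14: ready={F,H} → run H
t=15: ready={F,H} → run H
t=16: ready={F,H} → run H
t=17: ready={F,H} → run H
t=18: ready={F,H} → run H
t=19: ready={F} → run F
t=20: ready={F} → run F
t=21: ready={F} → run F
t=22: ready={F} → run F
t=23: ready={F} → run F
t=24: ready={F} → run F
t=25: (idle)
t=26: (idle)

running at tick 15 = H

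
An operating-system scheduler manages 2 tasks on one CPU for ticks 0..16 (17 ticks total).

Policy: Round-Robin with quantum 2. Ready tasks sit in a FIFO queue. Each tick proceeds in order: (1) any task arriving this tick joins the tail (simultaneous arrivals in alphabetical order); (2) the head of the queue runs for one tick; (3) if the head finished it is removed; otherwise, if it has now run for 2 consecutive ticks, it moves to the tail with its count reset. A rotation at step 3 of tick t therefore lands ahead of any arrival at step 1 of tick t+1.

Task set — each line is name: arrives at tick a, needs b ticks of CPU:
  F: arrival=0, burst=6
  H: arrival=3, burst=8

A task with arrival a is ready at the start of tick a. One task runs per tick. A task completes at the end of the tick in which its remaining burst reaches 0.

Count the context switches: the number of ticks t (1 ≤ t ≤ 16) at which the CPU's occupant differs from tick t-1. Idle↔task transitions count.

context switches = 4

t=0: queue=[F] q_used=0 → run F
t=1: queue=[F] q_used=1 → run F
t=2: queue=[F] q_used=0 → run F
t=3: queue=[F,H] q_used=1 → run F
t=4: queue=[H,F] q_used=0 → run H
t=5: queue=[H,F] q_used=1 → run H
t=6: queue=[F,H] q_used=0 → run F
t=7: queue=[F,H] q_used=1 → run F
t=8: queue=[H] q_used=0 → run H
t=9: queue=[H] q_used=1 → run H
t=10: queue=[H] q_used=0 → run H
t=11: queue=[H] q_used=1 → run H
t=12: queue=[H] q_used=0 → run H
t=13: queue=[H] q_used=1 → run H
t=14: (idle)
t=15: (idle)
t=16: (idle)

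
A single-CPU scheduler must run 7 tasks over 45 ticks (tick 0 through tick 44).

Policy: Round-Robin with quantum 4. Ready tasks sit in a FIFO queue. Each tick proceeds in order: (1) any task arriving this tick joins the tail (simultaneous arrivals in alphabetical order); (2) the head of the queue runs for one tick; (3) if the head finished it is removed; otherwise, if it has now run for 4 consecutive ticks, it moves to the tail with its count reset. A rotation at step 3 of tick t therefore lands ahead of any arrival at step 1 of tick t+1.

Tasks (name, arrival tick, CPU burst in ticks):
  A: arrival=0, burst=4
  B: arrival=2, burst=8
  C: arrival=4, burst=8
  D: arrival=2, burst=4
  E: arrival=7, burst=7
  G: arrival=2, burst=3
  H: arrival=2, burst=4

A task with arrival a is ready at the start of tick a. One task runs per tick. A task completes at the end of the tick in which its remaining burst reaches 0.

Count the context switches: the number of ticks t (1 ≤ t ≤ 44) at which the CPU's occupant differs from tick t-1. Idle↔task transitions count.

t=0: queue=[A] q_used=0 → run A
t=1: queue=[A] q_used=1 → run A
t=2: queue=[A,B,D,G,H] q_used=2 → run A
t=3: queue=[A,B,D,G,H] q_used=3 → run A
t=4: queue=[B,D,G,H,C] q_used=0 → run B
t=5: queue=[B,D,G,H,C] q_used=1 → run B
t=6: queue=[B,D,G,H,C] q_used=2 → run B
t=7: queue=[B,D,G,H,C,E] q_used=3 → run B
t=8: queue=[D,G,H,C,E,B] q_used=0 → run D
t=9: queue=[D,G,H,C,E,B] q_used=1 → run D
t=10: queue=[D,G,H,C,E,B] q_used=2 → run D
t=11: queue=[D,G,H,C,E,B] q_used=3 → run D
t=12: queue=[G,H,C,E,B] q_used=0 → run G
t=13: queue=[G,H,C,E,B] q_used=1 → run G
t=14: queue=[G,H,C,E,B] q_used=2 → run G
t=15: queue=[H,C,E,B] q_used=0 → run H
t=16: queue=[H,C,E,B] q_used=1 → run H
t=17: queue=[H,C,E,B] q_used=2 → run H
t=18: queue=[H,C,E,B] q_used=3 → run H
t=19: queue=[C,E,B] q_used=0 → run C
t=20: queue=[C,E,B] q_used=1 → run C
t=21: queue=[C,E,B] q_used=2 → run C
t=22: queue=[C,E,B] q_used=3 → run C
t=23: queue=[E,B,C] q_used=0 → run E
t=24: queue=[E,B,C] q_used=1 → run E
t=25: queue=[E,B,C] q_used=2 → run E
t=26: queue=[E,B,C] q_used=3 → run E
t=27: queue=[B,C,E] q_used=0 → run B
t=28: queue=[B,C,E] q_used=1 → run B
t=29: queue=[B,C,E] q_used=2 → run B
t=30: queue=[B,C,E] q_used=3 → run B
t=31: queue=[C,E] q_used=0 → run C
t=32: queue=[C,E] q_used=1 → run C
t=33: queue=[C,E] q_used=2 → run C
t=34: queue=[C,E] q_used=3 → run C
t=35: queue=[E] q_used=0 → run E
t=36: queue=[E] q_used=1 → run E
t=37: queue=[E] q_used=2 → run E
t=38: (idle)
t=39: (idle)
t=40: (idle)
t=41: (idle)
t=42: (idle)
t=43: (idle)
t=44: (idle)

context switches = 10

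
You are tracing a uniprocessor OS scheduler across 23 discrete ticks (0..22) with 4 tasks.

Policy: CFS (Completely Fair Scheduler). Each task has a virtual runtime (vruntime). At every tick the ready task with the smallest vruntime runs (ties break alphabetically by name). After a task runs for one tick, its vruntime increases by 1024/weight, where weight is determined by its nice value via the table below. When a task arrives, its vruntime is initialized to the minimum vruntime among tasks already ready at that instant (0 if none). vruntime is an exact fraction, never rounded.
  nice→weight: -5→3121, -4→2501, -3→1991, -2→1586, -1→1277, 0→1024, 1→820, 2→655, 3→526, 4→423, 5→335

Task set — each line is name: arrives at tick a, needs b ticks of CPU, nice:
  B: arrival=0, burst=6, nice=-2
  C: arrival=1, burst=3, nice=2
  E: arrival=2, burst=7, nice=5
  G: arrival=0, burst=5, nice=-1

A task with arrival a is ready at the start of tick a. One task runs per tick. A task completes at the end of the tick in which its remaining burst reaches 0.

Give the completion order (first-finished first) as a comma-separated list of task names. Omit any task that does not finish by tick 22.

completion order = C, G, B, E

t=0: vr[B=0 G=0] → run B
t=1: vr[B=512/793 C=0 G=0] → run C
t=2: vr[B=512/793 C=1024/655 E=0 G=0] → run E
t=3: vr[B=512/793 C=1024/655 E=1024/335 G=0] → run G
t=4: vr[B=512/793 C=1024/655 E=1024/335 G=1024/1277] → run B
t=5: vr[B=1024/793 C=1024/655 E=1024/335 G=1024/1277] → run G
t=6: vr[B=1024/793 C=1024/655 E=1024/335 G=2048/1277] → run B
t=7: vr[B=1536/793 C=1024/655 E=1024/335 G=2048/1277] → run C
t=8: vr[B=1536/793 C=2048/655 E=1024/335 G=2048/1277] → run G
t=9: vr[B=1536/793 C=2048/655 E=1024/335 G=3072/1277] → run B
t=10: vr[B=2048/793 C=2048/655 E=1024/335 G=3072/1277] → run G
t=11: vr[B=2048/793 C=2048/655 E=1024/335 G=4096/1277] → run B
t=12: vr[B=2560/793 C=2048/655 E=1024/335 G=4096/1277] → run E
t=13: vr[B=2560/793 C=2048/655 E=2048/335 G=4096/1277] → run C
t=14: vr[B=2560/793 E=2048/335 G=4096/1277] → run G
t=15: vr[B=2560/793 E=2048/335] → run B
t=16: vr[E=2048/335] → run E
t=17: vr[E=3072/335] → run E
t=18: vr[E=4096/335] → run E
t=19: vr[E=1024/67] → run E
t=20: vr[E=6144/335] → run E
t=21: (idle)
t=22: (idle)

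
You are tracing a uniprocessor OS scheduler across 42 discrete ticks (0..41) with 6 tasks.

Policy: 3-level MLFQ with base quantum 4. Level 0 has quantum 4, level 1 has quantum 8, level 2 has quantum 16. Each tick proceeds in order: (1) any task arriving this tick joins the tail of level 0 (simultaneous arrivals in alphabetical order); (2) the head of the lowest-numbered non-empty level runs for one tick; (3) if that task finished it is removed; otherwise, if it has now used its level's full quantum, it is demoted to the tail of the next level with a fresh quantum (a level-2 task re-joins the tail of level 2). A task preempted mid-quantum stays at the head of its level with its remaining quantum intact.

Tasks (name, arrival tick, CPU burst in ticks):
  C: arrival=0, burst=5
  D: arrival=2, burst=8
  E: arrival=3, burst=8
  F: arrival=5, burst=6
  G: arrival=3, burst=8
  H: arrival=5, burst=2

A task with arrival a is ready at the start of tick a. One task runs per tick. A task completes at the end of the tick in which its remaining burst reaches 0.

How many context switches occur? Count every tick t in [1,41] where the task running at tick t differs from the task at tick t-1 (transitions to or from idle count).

context switches = 11

t=0: L0/L1/L2 = C/-/- → run C
t=1: L0/L1/L2 = C/-/- → run C
t=2: L0/L1/L2 = CD/-/- → run C
t=3: L0/L1/L2 = CDEG/-/- → run C
t=4: L0/L1/L2 = DEG/C/- → run D
t=5: L0/L1/L2 = DEGFH/C/- → run D
t=6: L0/L1/L2 = DEGFH/C/- → run D
t=7: L0/L1/L2 = DEGFH/C/- → run D
t=8: L0/L1/L2 = EGFH/CD/- → run E
t=9: L0/L1/L2 = EGFH/CD/- → run E
t=10: L0/L1/L2 = EGFH/CD/- → run E
t=11: L0/L1/L2 = EGFH/CD/- → run E
t=12: L0/L1/L2 = GFH/CDE/- → run G
t=13: L0/L1/L2 = GFH/CDE/- → run G
t=14: L0/L1/L2 = GFH/CDE/- → run G
t=15: L0/L1/L2 = GFH/CDE/- → run G
t=16: L0/L1/L2 = FH/CDEG/- → run F
t=17: L0/L1/L2 = FH/CDEG/- → run F
t=18: L0/L1/L2 = FH/CDEG/- → run F
t=19: L0/L1/L2 = FH/CDEG/- → run F
t=20: L0/L1/L2 = H/CDEGF/- → run H
t=21: L0/L1/L2 = H/CDEGF/- → run H
t=22: L0/L1/L2 = -/CDEGF/- → run C
t=23: L0/L1/L2 = -/DEGF/- → run D
t=24: L0/L1/L2 = -/DEGF/- → run D
t=25: L0/L1/L2 = -/DEGF/- → run D
t=26: L0/L1/L2 = -/DEGF/- → run D
t=27: L0/L1/L2 = -/EGF/- → run E
t=28: L0/L1/L2 = -/EGF/- → run E
t=29: L0/L1/L2 = -/EGF/- → run E
t=30: L0/L1/L2 = -/EGF/- → run E
t=31: L0/L1/L2 = -/GF/- → run G
t=32: L0/L1/L2 = -/GF/- → run G
t=33: L0/L1/L2 = -/GF/- → run G
t=34: L0/L1/L2 = -/GF/- → run G
t=35: L0/L1/L2 = -/F/- → run F
t=36: L0/L1/L2 = -/F/- → run F
t=37: (idle)
t=38: (idle)
t=39: (idle)
t=40: (idle)
t=41: (idle)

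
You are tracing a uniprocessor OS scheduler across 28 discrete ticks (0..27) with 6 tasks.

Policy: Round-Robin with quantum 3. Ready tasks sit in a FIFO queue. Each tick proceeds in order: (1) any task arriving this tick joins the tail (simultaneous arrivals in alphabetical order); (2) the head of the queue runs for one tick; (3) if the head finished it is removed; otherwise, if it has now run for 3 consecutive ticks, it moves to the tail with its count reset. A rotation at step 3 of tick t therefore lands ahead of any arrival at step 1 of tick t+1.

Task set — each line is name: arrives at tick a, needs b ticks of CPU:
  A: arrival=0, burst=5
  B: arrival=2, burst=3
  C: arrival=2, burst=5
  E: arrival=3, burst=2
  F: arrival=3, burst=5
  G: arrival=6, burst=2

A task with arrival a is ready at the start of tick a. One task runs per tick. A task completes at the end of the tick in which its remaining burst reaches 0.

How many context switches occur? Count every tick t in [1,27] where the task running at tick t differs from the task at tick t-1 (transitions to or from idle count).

t=0: queue=[A] q_used=0 → run A
t=1: queue=[A] q_used=1 → run A
t=2: queue=[A,B,C] q_used=2 → run A
t=3: queue=[B,C,A,E,F] q_used=0 → run B
t=4: queue=[B,C,A,E,F] q_used=1 → run B
t=5: queue=[B,C,A,E,F] q_used=2 → run B
t=6: queue=[C,A,E,F,G] q_used=0 → run C
t=7: queue=[C,A,E,F,G] q_used=1 → run C
t=8: queue=[C,A,E,F,G] q_used=2 → run C
t=9: queue=[A,E,F,G,C] q_used=0 → run A
t=10: queue=[A,E,F,G,C] q_used=1 → run A
t=11: queue=[E,F,G,C] q_used=0 → run E
t=12: queue=[E,F,G,C] q_used=1 → run E
t=13: queue=[F,G,C] q_used=0 → run F
t=14: queue=[F,G,C] q_used=1 → run F
t=15: queue=[F,G,C] q_used=2 → run F
t=16: queue=[G,C,F] q_used=0 → run G
t=17: queue=[G,C,F] q_used=1 → run G
t=18: queue=[C,F] q_used=0 → run C
t=19: queue=[C,F] q_used=1 → run C
t=20: queue=[F] q_used=0 → run F
t=21: queue=[F] q_used=1 → run F
t=22: (idle)
t=23: (idle)
t=24: (idle)
t=25: (idle)
t=26: (idle)
t=27: (idle)

context switches = 9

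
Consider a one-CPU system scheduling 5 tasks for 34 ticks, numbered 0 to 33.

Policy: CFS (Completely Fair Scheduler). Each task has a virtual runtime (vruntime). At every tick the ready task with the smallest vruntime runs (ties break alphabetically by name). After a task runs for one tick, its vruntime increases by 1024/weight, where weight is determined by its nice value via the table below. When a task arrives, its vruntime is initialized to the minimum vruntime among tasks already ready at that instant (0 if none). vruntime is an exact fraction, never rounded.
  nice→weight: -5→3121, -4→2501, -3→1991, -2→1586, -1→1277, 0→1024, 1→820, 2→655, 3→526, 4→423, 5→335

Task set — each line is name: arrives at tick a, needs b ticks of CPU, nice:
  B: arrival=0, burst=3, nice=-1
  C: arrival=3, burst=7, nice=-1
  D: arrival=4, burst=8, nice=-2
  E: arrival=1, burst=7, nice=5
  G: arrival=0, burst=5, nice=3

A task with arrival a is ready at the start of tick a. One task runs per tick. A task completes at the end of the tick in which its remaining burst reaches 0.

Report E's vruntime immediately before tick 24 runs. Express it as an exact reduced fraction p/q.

t=0: vr[B=0 G=0] → run B
t=1: vr[B=1024/1277 E=0 G=0] → run E
t=2: vr[B=1024/1277 E=1024/335 G=0] → run G
t=3: vr[B=1024/1277 C=1024/1277 E=1024/335 G=512/263] → run B
t=4: vr[B=2048/1277 C=1024/1277 D=1024/1277 E=1024/335 G=512/263] → run C
t=5: vr[B=2048/1277 C=2048/1277 D=1024/1277 E=1024/335 G=512/263] → run D
t=6: vr[B=2048/1277 C=2048/1277 D=1465856/1012661 E=1024/335 G=512/263] → run D
t=7: vr[B=2048/1277 C=2048/1277 D=2119680/1012661 E=1024/335 G=512/263] → run B
t=8: vr[C=2048/1277 D=2119680/1012661 E=1024/335 G=512/263] → run C
t=9: vr[C=3072/1277 D=2119680/1012661 E=1024/335 G=512/263] → run G
t=10: vr[C=3072/1277 D=2119680/1012661 E=1024/335 G=1024/263] → run D
t=11: vr[C=3072/1277 D=2773504/1012661 E=1024/335 G=1024/263] → run C
t=12: vr[C=4096/1277 D=2773504/1012661 E=1024/335 G=1024/263] → run D
t=13: vr[C=4096/1277 D=3427328/1012661 E=1024/335 G=1024/263] → run E
t=14: vr[C=4096/1277 D=3427328/1012661 E=2048/335 G=1024/263] → run C
t=15: vr[C=5120/1277 D=3427328/1012661 E=2048/335 G=1024/263] → run D
t=16: vr[C=5120/1277 D=4081152/1012661 E=2048/335 G=1024/263] → run G
t=17: vr[C=5120/1277 D=4081152/1012661 E=2048/335 G=1536/263] → run C
t=18: vr[C=6144/1277 D=4081152/1012661 E=2048/335 G=1536/263] → run D
t=19: vr[C=6144/1277 D=4734976/1012661 E=2048/335 G=1536/263] → run D
t=20: vr[C=6144/1277 D=5388800/1012661 E=2048/335 G=1536/263] → run C
t=21: vr[C=7168/1277 D=5388800/1012661 E=2048/335 G=1536/263] → run D
t=22: vr[C=7168/1277 E=2048/335 G=1536/263] → run C
t=23: vr[E=2048/335 G=1536/263] → run G
t=24: vr[E=2048/335 G=2048/263] → run E
t=25: vr[E=3072/335 G=2048/263] → run G
t=26: vr[E=3072/335] → run E
t=27: vr[E=4096/335] → run E
t=28: vr[E=1024/67] → run E
t=29: vr[E=6144/335] → run E
t=30: (idle)
t=31: (idle)
t=32: (idle)
t=33: (idle)

vruntime(E, start of tick 24) = 2048/335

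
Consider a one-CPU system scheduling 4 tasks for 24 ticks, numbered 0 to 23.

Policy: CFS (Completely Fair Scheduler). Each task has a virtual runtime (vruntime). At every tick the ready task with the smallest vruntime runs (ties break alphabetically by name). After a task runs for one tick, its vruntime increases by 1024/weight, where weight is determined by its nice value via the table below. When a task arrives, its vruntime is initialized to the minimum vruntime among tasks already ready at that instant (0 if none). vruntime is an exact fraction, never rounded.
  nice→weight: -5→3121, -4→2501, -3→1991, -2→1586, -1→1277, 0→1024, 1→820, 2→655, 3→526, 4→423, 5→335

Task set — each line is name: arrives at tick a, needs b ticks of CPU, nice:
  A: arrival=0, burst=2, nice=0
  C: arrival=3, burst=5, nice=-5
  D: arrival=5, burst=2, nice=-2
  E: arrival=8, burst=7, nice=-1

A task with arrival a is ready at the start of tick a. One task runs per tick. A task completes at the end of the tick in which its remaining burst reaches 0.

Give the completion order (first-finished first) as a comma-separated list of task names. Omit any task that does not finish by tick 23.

t=0: vr[A=0] → run A
t=1: vr[A=1] → run A
t=2: (idle)
t=3: vr[C=0] → run C
t=4: vr[C=1024/3121] → run C
t=5: vr[C=2048/3121 D=2048/3121] → run C
t=6: vr[C=3072/3121 D=2048/3121] → run D
t=7: vr[C=3072/3121 D=3222016/2474953] → run C
t=8: vr[C=4096/3121 D=3222016/2474953 E=3222016/2474953] → run D
t=9: vr[C=4096/3121 E=3222016/2474953] → run E
t=10: vr[C=4096/3121 E=6648866304/3160514981] → run C
t=11: vr[E=6648866304/3160514981] → run E
t=12: vr[E=9183218176/3160514981] → run E
t=13: vr[E=11717570048/3160514981] → run E
t=14: vr[E=14251921920/3160514981] → run E
t=15: vr[E=16786273792/3160514981] → run E
t=16: vr[E=19320625664/3160514981] → run E
t=17: (idle)
t=18: (idle)
t=19: (idle)
t=20: (idle)
t=21: (idle)
t=22: (idle)
t=23: (idle)

completion order = A, D, C, E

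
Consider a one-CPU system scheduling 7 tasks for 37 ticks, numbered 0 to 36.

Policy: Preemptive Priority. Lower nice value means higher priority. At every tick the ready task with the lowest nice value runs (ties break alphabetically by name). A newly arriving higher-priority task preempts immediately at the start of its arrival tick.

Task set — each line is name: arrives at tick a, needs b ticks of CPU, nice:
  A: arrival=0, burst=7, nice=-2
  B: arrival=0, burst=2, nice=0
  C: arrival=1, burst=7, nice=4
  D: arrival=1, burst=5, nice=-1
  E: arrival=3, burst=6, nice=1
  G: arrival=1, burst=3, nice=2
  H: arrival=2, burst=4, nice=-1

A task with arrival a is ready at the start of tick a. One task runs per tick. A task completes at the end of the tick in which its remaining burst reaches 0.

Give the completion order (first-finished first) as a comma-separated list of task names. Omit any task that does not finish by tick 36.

t=0: ready={A,B} → run A
t=1: ready={A,B,C,D,G} → run A
t=2: ready={A,B,C,D,G,H} → run A
t=3: ready={A,B,C,D,E,G,H} → run A
t=4: ready={A,B,C,D,E,G,H} → run A
t=5: ready={A,B,C,D,E,G,H} → run A
t=6: ready={A,B,C,D,E,G,H} → run A
t=7: ready={B,C,D,E,G,H} → run D
t=8: ready={B,C,D,E,G,H} → run D
t=9: ready={B,C,D,E,G,H} → run D
t=10: ready={B,C,D,E,G,H} → run D
t=11: ready={B,C,D,E,G,H} → run D
t=12: ready={B,C,E,G,H} → run H
t=13: ready={B,C,E,G,H} → run H
t=14: ready={B,C,E,G,H} → run H
t=15: ready={B,C,E,G,H} → run H
t=16: ready={B,C,E,G} → run B
t=17: ready={B,C,E,G} → run B
t=18: ready={C,E,G} → run E
t=19: ready={C,E,G} → run E
t=20: ready={C,E,G} → run E
t=21: ready={C,E,G} → run E
t=22: ready={C,E,G} → run E
t=23: ready={C,E,G} → run E
t=24: ready={C,G} → run G
t=25: ready={C,G} → run G
t=26: ready={C,G} → run G
t=27: ready={C} → run C
t=28: ready={C} → run C
t=29: ready={C} → run C
t=30: ready={C} → run C
t=31: ready={C} → run C
t=32: ready={C} → run C
t=33: ready={C} → run C
t=34: (idle)
t=35: (idle)
t=36: (idle)

completion order = A, D, H, B, E, G, C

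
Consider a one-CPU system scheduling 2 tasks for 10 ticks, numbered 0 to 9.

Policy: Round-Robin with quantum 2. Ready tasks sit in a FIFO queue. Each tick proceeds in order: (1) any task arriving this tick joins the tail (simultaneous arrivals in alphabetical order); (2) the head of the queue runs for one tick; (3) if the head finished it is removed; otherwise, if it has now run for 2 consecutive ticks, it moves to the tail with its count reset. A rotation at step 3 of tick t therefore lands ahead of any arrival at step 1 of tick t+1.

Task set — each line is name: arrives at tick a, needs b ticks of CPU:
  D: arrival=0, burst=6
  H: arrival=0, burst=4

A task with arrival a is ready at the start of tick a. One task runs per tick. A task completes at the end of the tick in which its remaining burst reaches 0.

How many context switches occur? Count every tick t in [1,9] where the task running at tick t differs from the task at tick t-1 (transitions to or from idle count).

context switches = 4

t=0: queue=[D,H] q_used=0 → run D
t=1: queue=[D,H] q_used=1 → run D
t=2: queue=[H,D] q_used=0 → run H
t=3: queue=[H,D] q_used=1 → run H
t=4: queue=[D,H] q_used=0 → run D
t=5: queue=[D,H] q_used=1 → run D
t=6: queue=[H,D] q_used=0 → run H
t=7: queue=[H,D] q_used=1 → run H
t=8: queue=[D] q_used=0 → run D
t=9: queue=[D] q_used=1 → run D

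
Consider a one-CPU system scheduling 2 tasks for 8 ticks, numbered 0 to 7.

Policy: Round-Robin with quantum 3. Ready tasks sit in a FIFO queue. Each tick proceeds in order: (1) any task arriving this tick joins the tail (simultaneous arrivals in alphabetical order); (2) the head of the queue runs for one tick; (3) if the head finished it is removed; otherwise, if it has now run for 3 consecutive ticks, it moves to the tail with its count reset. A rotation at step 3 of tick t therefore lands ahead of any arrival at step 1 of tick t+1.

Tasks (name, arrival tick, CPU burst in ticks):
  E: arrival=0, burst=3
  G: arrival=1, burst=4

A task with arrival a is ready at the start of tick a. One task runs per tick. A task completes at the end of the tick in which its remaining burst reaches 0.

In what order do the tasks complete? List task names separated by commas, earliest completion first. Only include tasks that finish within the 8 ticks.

t=0: queue=[E] q_used=0 → run E
t=1: queue=[E,G] q_used=1 → run E
t=2: queue=[E,G] q_used=2 → run E
t=3: queue=[G] q_used=0 → run G
t=4: queue=[G] q_used=1 → run G
t=5: queue=[G] q_used=2 → run G
t=6: queue=[G] q_used=0 → run G
t=7: (idle)

completion order = E, G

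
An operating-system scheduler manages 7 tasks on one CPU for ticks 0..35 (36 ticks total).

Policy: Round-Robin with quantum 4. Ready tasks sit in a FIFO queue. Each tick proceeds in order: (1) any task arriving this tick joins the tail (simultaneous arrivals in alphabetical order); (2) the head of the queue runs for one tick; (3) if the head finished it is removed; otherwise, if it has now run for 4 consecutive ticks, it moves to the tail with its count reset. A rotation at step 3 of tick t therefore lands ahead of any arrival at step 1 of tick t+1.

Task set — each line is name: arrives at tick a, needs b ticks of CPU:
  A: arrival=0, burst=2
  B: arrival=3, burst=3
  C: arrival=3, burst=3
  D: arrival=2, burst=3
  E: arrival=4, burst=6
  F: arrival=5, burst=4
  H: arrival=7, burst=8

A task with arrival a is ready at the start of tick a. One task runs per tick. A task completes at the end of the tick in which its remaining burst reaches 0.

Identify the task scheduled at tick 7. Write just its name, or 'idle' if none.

t=0: queue=[A] q_used=0 → run A
t=1: queue=[A] q_used=1 → run A
t=2: queue=[D] q_used=0 → run D
t=3: queue=[D,B,C] q_used=1 → run D
t=4: queue=[D,B,C,E] q_used=2 → run D
t=5: queue=[B,C,E,F] q_used=0 → run B
t=6: queue=[B,C,E,F] q_used=1 → run B
t=7: queue=[B,C,E,F,H] q_used=2 → run B
t=8: queue=[C,E,F,H] q_used=0 → run C
t=9: queue=[C,E,F,H] q_used=1 → run C
t=10: queue=[C,E,F,H] q_used=2 → run C
t=11: queue=[E,F,H] q_used=0 → run E
t=12: queue=[E,F,H] q_used=1 → run E
t=13: queue=[E,F,H] q_used=2 → run E
t=14: queue=[E,F,H] q_used=3 → run E
t=15: queue=[F,H,E] q_used=0 → run F
t=16: queue=[F,H,E] q_used=1 → run F
t=17: queue=[F,H,E] q_used=2 → run F
t=18: queue=[F,H,E] q_used=3 → run F
t=19: queue=[H,E] q_used=0 → run H
t=20: queue=[H,E] q_used=1 → run H
t=21: queue=[H,E] q_used=2 → run H
t=22: queue=[H,E] q_used=3 → run H
t=23: queue=[E,H] q_used=0 → run E
t=24: queue=[E,H] q_used=1 → run E
t=25: queue=[H] q_used=0 → run H
t=26: queue=[H] q_used=1 → run H
t=27: queue=[H] q_used=2 → run H
t=28: queue=[H] q_used=3 → run H
t=29: (idle)
t=30: (idle)
t=31: (idle)
t=32: (idle)
t=33: (idle)
t=34: (idle)
t=35: (idle)

running at tick 7 = B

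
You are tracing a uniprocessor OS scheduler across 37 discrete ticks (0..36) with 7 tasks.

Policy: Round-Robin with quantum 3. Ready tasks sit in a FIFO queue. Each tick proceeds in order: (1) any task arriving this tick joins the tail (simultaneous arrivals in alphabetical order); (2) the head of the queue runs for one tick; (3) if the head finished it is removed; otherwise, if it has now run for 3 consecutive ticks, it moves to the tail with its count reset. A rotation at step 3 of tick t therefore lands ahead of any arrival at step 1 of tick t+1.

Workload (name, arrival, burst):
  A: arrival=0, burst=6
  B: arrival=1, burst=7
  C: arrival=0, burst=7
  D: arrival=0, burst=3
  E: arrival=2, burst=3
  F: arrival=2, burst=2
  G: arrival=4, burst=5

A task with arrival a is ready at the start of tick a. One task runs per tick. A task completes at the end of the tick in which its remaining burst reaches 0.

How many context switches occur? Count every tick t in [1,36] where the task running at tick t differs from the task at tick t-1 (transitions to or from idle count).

context switches = 13

t=0: queue=[A,C,D] q_used=0 → run A
t=1: queue=[A,C,D,B] q_used=1 → run A
t=2: queue=[A,C,D,B,E,F] q_used=2 → run A
t=3: queue=[C,D,B,E,F,A] q_used=0 → run C
t=4: queue=[C,D,B,E,F,A,G] q_used=1 → run C
t=5: queue=[C,D,B,E,F,A,G] q_used=2 → run C
t=6: queue=[D,B,E,F,A,G,C] q_used=0 → run D
t=7: queue=[D,B,E,F,A,G,C] q_used=1 → run D
t=8: queue=[D,B,E,F,A,G,C] q_used=2 → run D
t=9: queue=[B,E,F,A,G,C] q_used=0 → run B
t=10: queue=[B,E,F,A,G,C] q_used=1 → run B
t=11: queue=[B,E,F,A,G,C] q_used=2 → run B
t=12: queue=[E,F,A,G,C,B] q_used=0 → run E
t=13: queue=[E,F,A,G,C,B] q_used=1 → run E
t=14: queue=[E,F,A,G,C,B] q_used=2 → run E
t=15: queue=[F,A,G,C,B] q_used=0 → run F
t=16: queue=[F,A,G,C,B] q_used=1 → run F
t=17: queue=[A,G,C,B] q_used=0 → run A
t=18: queue=[A,G,C,B] q_used=1 → run A
t=19: queue=[A,G,C,B] q_used=2 → run A
t=20: queue=[G,C,B] q_used=0 → run G
t=21: queue=[G,C,B] q_used=1 → run G
t=22: queue=[G,C,B] q_used=2 → run G
t=23: queue=[C,B,G] q_used=0 → run C
t=24: queue=[C,B,G] q_used=1 → run C
t=25: queue=[C,B,G] q_used=2 → run C
t=26: queue=[B,G,C] q_used=0 → run B
t=27: queue=[B,G,C] q_used=1 → run B
t=28: queue=[B,G,C] q_used=2 → run B
t=29: queue=[G,C,B] q_used=0 → run G
t=30: queue=[G,C,B] q_used=1 → run G
t=31: queue=[C,B] q_used=0 → run C
t=32: queue=[B] q_used=0 → run B
t=33: (idle)
t=34: (idle)
t=35: (idle)
t=36: (idle)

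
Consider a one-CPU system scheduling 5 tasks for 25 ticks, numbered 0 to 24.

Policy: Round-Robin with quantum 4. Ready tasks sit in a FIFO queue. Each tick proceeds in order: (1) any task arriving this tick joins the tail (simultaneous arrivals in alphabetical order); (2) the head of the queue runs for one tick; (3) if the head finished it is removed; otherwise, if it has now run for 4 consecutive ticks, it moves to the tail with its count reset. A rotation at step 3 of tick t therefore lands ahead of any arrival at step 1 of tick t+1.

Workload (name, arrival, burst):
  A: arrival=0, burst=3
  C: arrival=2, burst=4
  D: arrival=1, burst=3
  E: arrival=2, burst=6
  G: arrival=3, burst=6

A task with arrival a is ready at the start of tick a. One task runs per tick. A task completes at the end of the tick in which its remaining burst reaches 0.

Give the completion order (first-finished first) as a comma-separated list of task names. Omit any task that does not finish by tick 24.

completion order = A, D, C, E, G

t=0: queue=[A] q_used=0 → run A
t=1: queue=[A,D] q_used=1 → run A
t=2: queue=[A,D,C,E] q_used=2 → run A
t=3: queue=[D,C,E,G] q_used=0 → run D
t=4: queue=[D,C,E,G] q_used=1 → run D
t=5: queue=[D,C,E,G] q_used=2 → run D
t=6: queue=[C,E,G] q_used=0 → run C
t=7: queue=[C,E,G] q_used=1 → run C
t=8: queue=[C,E,G] q_used=2 → run C
t=9: queue=[C,E,G] q_used=3 → run C
t=10: queue=[E,G] q_used=0 → run E
t=11: queue=[E,G] q_used=1 → run E
t=12: queue=[E,G] q_used=2 → run E
t=13: queue=[E,G] q_used=3 → run E
t=14: queue=[G,E] q_used=0 → run G
t=15: queue=[G,E] q_used=1 → run G
t=16: queue=[G,E] q_used=2 → run G
t=17: queue=[G,E] q_used=3 → run G
t=18: queue=[E,G] q_used=0 → run E
t=19: queue=[E,G] q_used=1 → run E
t=20: queue=[G] q_used=0 → run G
t=21: queue=[G] q_used=1 → run G
t=22: (idle)
t=23: (idle)
t=24: (idle)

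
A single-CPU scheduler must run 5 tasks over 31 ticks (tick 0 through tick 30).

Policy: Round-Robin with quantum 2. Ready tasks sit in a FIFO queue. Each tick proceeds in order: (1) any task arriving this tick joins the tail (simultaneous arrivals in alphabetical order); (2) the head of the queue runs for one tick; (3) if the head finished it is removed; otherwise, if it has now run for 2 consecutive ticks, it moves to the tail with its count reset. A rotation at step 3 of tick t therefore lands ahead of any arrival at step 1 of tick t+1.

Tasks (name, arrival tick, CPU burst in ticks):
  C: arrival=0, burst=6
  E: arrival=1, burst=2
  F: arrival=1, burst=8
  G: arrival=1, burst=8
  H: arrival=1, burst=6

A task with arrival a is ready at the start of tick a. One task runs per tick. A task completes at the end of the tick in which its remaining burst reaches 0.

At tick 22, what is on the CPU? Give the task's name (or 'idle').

running at tick 22 = G

t=0: queue=[C] q_used=0 → run C
t=1: queue=[C,E,F,G,H] q_used=1 → run C
t=2: queue=[E,F,G,H,C] q_used=0 → run E
t=3: queue=[E,F,G,H,C] q_used=1 → run E
t=4: queue=[F,G,H,C] q_used=0 → run F
t=5: queue=[F,G,H,C] q_used=1 → run F
t=6: queue=[G,H,C,F] q_used=0 → run G
t=7: queue=[G,H,C,F] q_used=1 → run G
t=8: queue=[H,C,F,G] q_used=0 → run H
t=9: queue=[H,C,F,G] q_used=1 → run H
t=10: queue=[C,F,G,H] q_used=0 → run C
t=11: queue=[C,F,G,H] q_used=1 → run C
t=12: queue=[F,G,H,C] q_used=0 → run F
t=13: queue=[F,G,H,C] q_used=1 → run F
t=14: queue=[G,H,C,F] q_used=0 → run G
t=15: queue=[G,H,C,F] q_used=1 → run G
t=16: queue=[H,C,F,G] q_used=0 → run H
t=17: queue=[H,C,F,G] q_used=1 → run H
t=18: queue=[C,F,G,H] q_used=0 → run C
t=19: queue=[C,F,G,H] q_used=1 → run C
t=20: queue=[F,G,H] q_used=0 → run F
t=21: queue=[F,G,H] q_used=1 → run F
t=22: queue=[G,H,F] q_used=0 → run G
t=23: queue=[G,H,F] q_used=1 → run G
t=24: queue=[H,F,G] q_used=0 → run H
t=25: queue=[H,F,G] q_used=1 → run H
t=26: queue=[F,G] q_used=0 → run F
t=27: queue=[F,G] q_used=1 → run F
t=28: queue=[G] q_used=0 → run G
t=29: queue=[G] q_used=1 → run G
t=30: (idle)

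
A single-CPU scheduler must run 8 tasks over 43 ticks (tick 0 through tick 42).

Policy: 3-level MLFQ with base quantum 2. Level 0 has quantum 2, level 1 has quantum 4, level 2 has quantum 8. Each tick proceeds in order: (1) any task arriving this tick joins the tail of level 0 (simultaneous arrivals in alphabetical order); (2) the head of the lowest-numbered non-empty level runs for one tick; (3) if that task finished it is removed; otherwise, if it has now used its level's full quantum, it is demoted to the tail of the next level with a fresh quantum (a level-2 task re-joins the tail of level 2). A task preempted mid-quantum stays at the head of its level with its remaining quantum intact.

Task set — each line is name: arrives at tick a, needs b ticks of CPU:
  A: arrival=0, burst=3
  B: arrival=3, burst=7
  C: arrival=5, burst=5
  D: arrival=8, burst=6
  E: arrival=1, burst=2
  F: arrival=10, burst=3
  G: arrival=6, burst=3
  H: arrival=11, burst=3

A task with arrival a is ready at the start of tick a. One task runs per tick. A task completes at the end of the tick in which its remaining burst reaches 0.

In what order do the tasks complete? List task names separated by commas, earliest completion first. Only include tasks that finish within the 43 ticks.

completion order = E, A, C, G, D, F, H, B

t=0: L0/L1/L2 = A/-/- → run A
t=1: L0/L1/L2 = AE/-/- → run A
t=2: L0/L1/L2 = E/A/- → run E
t=3: L0/L1/L2 = EB/A/- → run E
t=4: L0/L1/L2 = B/A/- → run B
t=5: L0/L1/L2 = BC/A/- → run B
t=6: L0/L1/L2 = CG/AB/- → run C
t=7: L0/L1/L2 = CG/AB/- → run C
t=8: L0/L1/L2 = GD/ABC/- → run G
t=9: L0/L1/L2 = GD/ABC/- → run G
t=10: L0/L1/L2 = DF/ABCG/- → run D
t=11: L0/L1/L2 = DFH/ABCG/- → run D
t=12: L0/L1/L2 = FH/ABCGD/- → run F
t=13: L0/L1/L2 = FH/ABCGD/- → run F
t=14: L0/L1/L2 = H/ABCGDF/- → run H
t=15: L0/L1/L2 = H/ABCGDF/- → run H
t=16: L0/L1/L2 = -/ABCGDFH/- → run A
t=17: L0/L1/L2 = -/BCGDFH/- → run B
t=18: L0/L1/L2 = -/BCGDFH/- → run B
t=19: L0/L1/L2 = -/BCGDFH/- → run B
t=20: L0/L1/L2 = -/BCGDFH/- → run B
t=21: L0/L1/L2 = -/CGDFH/B → run C
t=22: L0/L1/L2 = -/CGDFH/B → run C
t=23: L0/L1/L2 = -/CGDFH/B → run C
t=24: L0/L1/L2 = -/GDFH/B → run G
t=25: L0/L1/L2 = -/DFH/B → run D
t=26: L0/L1/L2 = -/DFH/B → run D
t=27: L0/L1/L2 = -/DFH/B → run D
t=28: L0/L1/L2 = -/DFH/B → run D
t=29: L0/L1/L2 = -/FH/B → run F
t=30: L0/L1/L2 = -/H/B → run H
t=31: L0/L1/L2 = -/-/B → run B
t=32: (idle)
t=33: (idle)
t=34: (idle)
t=35: (idle)
t=36: (idle)
t=37: (idle)
t=38: (idle)
t=39: (idle)
t=40: (idle)
t=41: (idle)
t=42: (idle)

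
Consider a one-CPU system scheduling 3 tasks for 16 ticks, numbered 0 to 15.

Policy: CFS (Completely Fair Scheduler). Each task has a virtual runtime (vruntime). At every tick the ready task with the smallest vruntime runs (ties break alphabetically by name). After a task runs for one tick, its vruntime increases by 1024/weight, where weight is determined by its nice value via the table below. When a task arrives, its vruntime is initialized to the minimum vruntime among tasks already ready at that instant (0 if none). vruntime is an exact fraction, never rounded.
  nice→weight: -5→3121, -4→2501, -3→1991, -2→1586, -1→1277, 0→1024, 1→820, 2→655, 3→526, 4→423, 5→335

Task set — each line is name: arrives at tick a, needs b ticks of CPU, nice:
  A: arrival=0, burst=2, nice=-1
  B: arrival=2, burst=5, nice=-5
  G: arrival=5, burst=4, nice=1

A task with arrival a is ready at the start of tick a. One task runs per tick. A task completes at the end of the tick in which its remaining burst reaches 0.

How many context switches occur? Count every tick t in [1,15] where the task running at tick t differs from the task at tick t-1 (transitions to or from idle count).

context switches = 5

t=0: vr[A=0] → run A
t=1: vr[A=1024/1277] → run A
t=2: vr[B=0] → run B
t=3: vr[B=1024/3121] → run B
t=4: vr[B=2048/3121] → run B
t=5: vr[B=3072/3121 G=3072/3121] → run B
t=6: vr[B=4096/3121 G=3072/3121] → run G
t=7: vr[B=4096/3121 G=1428736/639805] → run B
t=8: vr[G=1428736/639805] → run G
t=9: vr[G=2227712/639805] → run G
t=10: vr[G=3026688/639805] → run G
t=11: (idle)
t=12: (idle)
t=13: (idle)
t=14: (idle)
t=15: (idle)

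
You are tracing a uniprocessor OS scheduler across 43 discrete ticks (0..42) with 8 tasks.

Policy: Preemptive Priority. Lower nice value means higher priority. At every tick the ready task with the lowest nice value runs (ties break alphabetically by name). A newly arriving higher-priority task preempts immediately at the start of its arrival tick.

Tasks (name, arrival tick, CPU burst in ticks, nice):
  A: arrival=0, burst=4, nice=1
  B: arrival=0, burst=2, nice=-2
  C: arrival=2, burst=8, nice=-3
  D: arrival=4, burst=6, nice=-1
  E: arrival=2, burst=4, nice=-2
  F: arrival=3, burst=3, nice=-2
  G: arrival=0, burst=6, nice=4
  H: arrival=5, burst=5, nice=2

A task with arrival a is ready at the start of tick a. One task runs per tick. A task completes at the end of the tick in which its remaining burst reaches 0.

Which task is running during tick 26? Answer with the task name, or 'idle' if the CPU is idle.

running at tick 26 = A

t=0: ready={A,B,G} → run B
t=1: ready={A,B,G} → run B
t=2: ready={A,C,E,G} → run C
t=3: ready={A,C,E,F,G} → run C
t=4: ready={A,C,D,E,F,G} → run C
t=5: ready={A,C,D,E,F,G,H} → run C
t=6: ready={A,C,D,E,F,G,H} → run C
t=7: ready={A,C,D,E,F,G,H} → run C
t=8: ready={A,C,D,E,F,G,H} → run C
t=9: ready={A,C,D,E,F,G,H} → run C
t=10: ready={A,D,E,F,G,H} → run E
t=11: ready={A,D,E,F,G,H} → run E
t=12: ready={A,D,E,F,G,H} → run E
t=13: ready={A,D,E,F,G,H} → run E
t=14: ready={A,D,F,G,H} → run F
t=15: ready={A,D,F,G,H} → run F
t=16: ready={A,D,F,G,H} → run F
t=17: ready={A,D,G,H} → run D
t=18: ready={A,D,G,H} → run D
t=19: ready={A,D,G,H} → run D
t=20: ready={A,D,G,H} → run D
t=21: ready={A,D,G,H} → run D
t=22: ready={A,D,G,H} → run D
t=23: ready={A,G,H} → run A
t=24: ready={A,G,H} → run A
t=25: ready={A,G,H} → run A
t=26: ready={A,G,H} → run A
t=27: ready={G,H} → run H
t=28: ready={G,H} → run H
t=29: ready={G,H} → run H
t=30: ready={G,H} → run H
t=31: ready={G,H} → run H
t=32: ready={G} → run G
t=33: ready={G} → run G
t=34: ready={G} → run G
t=35: ready={G} → run G
t=36: ready={G} → run G
t=37: ready={G} → run G
t=38: (idle)
t=39: (idle)
t=40: (idle)
t=41: (idle)
t=42: (idle)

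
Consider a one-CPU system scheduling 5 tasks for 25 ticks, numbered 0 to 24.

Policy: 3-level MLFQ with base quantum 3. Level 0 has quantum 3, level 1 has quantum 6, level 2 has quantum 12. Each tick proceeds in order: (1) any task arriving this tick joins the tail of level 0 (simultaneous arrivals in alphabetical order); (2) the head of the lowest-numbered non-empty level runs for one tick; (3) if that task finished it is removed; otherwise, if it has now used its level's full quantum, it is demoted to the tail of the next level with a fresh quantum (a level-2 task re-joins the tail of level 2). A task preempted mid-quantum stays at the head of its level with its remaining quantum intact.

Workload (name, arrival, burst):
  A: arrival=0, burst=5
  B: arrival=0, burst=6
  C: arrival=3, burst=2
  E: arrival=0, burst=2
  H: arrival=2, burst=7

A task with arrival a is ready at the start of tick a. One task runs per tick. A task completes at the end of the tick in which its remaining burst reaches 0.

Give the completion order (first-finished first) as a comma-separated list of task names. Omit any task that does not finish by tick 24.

t=0: L0/L1/L2 = ABE/-/- → run A
t=1: L0/L1/L2 = ABE/-/- → run A
t=2: L0/L1/L2 = ABEH/-/- → run A
t=3: L0/L1/L2 = BEHC/A/- → run B
t=4: L0/L1/L2 = BEHC/A/- → run B
t=5: L0/L1/L2 = BEHC/A/- → run B
t=6: L0/L1/L2 = EHC/AB/- → run E
t=7: L0/L1/L2 = EHC/AB/- → run E
t=8: L0/L1/L2 = HC/AB/- → run H
t=9: L0/L1/L2 = HC/AB/- → run H
t=10: L0/L1/L2 = HC/AB/- → run H
t=11: L0/L1/L2 = C/ABH/- → run C
t=12: L0/L1/L2 = C/ABH/- → run C
t=13: L0/L1/L2 = -/ABH/- → run A
t=14: L0/L1/L2 = -/ABH/- → run A
t=15: L0/L1/L2 = -/BH/- → run B
t=16: L0/L1/L2 = -/BH/- → run B
t=17: L0/L1/L2 = -/BH/- → run B
t=18: L0/L1/L2 = -/H/- → run H
t=19: L0/L1/L2 = -/H/- → run H
t=20: L0/L1/L2 = -/H/- → run H
t=21: L0/L1/L2 = -/H/- → run H
t=22: (idle)
t=23: (idle)
t=24: (idle)

completion order = E, C, A, B, H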